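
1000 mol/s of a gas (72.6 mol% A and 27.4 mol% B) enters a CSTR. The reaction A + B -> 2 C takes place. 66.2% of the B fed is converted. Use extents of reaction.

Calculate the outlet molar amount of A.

545 mol/s

B reacted = 0.662 × 274 = 181.4 mol/s; ν_B = −1, so ξ = 181.4/1 = 181.4 mol/s.
Outlet amounts (n = n₀ + ν ξ):
  A: 726 − 1(181.4) = 544.6
  B: 274 − 1(181.4) = 92.61
  C: 0 + 2(181.4) = 362.8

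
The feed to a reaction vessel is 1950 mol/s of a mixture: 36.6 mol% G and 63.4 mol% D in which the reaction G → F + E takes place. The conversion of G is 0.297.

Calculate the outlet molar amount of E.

G reacted = 0.297 × 713.7 = 212 mol/s; ν_G = −1, so ξ = 212/1 = 212 mol/s.
Outlet amounts (n = n₀ + ν ξ):
  G: 713.7 − 1(212) = 501.7
  F: 0 + 1(212) = 212
  E: 0 + 1(212) = 212
  D: 1236 (inert)

212 mol/s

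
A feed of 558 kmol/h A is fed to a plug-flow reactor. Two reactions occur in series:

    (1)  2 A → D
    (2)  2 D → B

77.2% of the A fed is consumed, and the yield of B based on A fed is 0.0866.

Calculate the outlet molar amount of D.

Conversion of A: A consumed = 2ξ₁ = 0.772 × 558 → ξ₁ = 215.4 kmol/h.
Yield of B: 1ξ₂ / 558 = 0.0866 → ξ₂ = 48.32 kmol/h.
Outlet amounts (n = n₀ + Σ ν·ξ):
  A: 558 − 2(215.4) = 127.2
  D: 0 + 1(215.4) − 2(48.32) = 118.7
  B: 0 + 1(48.32) = 48.32

119 kmol/h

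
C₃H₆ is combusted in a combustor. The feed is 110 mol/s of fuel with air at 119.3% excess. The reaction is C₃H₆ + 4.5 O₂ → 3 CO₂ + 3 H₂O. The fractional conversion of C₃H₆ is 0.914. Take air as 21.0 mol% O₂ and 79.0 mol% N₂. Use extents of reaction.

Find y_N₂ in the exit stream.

0.766

Stoichiometric O₂ = 4.5 × 110 = 495 mol/s; O₂ fed = 495 × 2.193 = 1086 mol/s.
N₂ fed = 1086 × 79/21 = 4084 mol/s.
Fuel reacted = 0.914 × 110 → ξ = 100.5 mol/s.
Outlet (n = n₀ + ν ξ):
  C₃H₆: 110 − 1(100.5) = 9.46
  O₂: 1086 − 4.5(100.5) = 633.1
  N₂: 4084 (inert)
  CO₂: 0 + 3(100.5) = 301.6
  H₂O: 0 + 3(100.5) = 301.6
Total out = 5329 mol/s; y_N₂ = 4084 / 5329 = 0.7662.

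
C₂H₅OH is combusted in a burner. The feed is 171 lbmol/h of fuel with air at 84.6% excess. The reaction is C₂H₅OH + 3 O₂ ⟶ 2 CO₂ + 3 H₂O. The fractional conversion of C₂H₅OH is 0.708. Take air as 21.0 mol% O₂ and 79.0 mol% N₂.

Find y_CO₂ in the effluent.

0.0504

Stoichiometric O₂ = 3 × 171 = 513 lbmol/h; O₂ fed = 513 × 1.846 = 947 lbmol/h.
N₂ fed = 947 × 79/21 = 3563 lbmol/h.
Fuel reacted = 0.708 × 171 → ξ = 121.1 lbmol/h.
Outlet (n = n₀ + ν ξ):
  C₂H₅OH: 171 − 1(121.1) = 49.93
  O₂: 947 − 3(121.1) = 583.8
  N₂: 3563 (inert)
  CO₂: 0 + 2(121.1) = 242.1
  H₂O: 0 + 3(121.1) = 363.2
Total out = 4802 lbmol/h; y_CO₂ = 242.1 / 4802 = 0.05043.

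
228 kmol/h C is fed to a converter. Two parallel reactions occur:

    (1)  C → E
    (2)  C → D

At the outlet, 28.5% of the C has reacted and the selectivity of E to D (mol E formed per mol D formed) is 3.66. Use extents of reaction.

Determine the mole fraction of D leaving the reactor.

Conversion of C: C consumed = 0.285 × 228 = 64.98 kmol/h = 1ξ₁ + 1ξ₂.
Selectivity: 1ξ₁ / (1ξ₂) = 3.66 → ξ₁ = 3.66 ξ₂.
Substitute: (1·3.66 + 1) ξ₂ = 64.98 → ξ₂ = 13.94 kmol/h, ξ₁ = 51.04 kmol/h.
Outlet amounts (n = n₀ + Σ ν·ξ):
  C: 228 − 1(51.04) − 1(13.94) = 163
  E: 0 + 1(51.04) = 51.04
  D: 0 + 1(13.94) = 13.94
Total out = 228 kmol/h; y_D = 13.94 / 228 = 0.06116.

0.0612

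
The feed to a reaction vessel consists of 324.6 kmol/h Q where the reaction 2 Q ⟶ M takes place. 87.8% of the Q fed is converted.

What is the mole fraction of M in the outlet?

Q reacted = 0.878 × 324.6 = 285 kmol/h; ν_Q = −2, so ξ = 285/2 = 142.5 kmol/h.
Outlet amounts (n = n₀ + ν ξ):
  Q: 324.6 − 2(142.5) = 39.6
  M: 0 + 1(142.5) = 142.5
Total out = 182.1 kmol/h; y_M = 142.5 / 182.1 = 0.7825.

0.783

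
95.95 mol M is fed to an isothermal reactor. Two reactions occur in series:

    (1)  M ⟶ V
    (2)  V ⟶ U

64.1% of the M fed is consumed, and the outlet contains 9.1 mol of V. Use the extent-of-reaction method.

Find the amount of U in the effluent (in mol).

Conversion of M: M consumed = 1ξ₁ = 0.641 × 95.95 → ξ₁ = 61.5 mol.
V balance: n_V = 0 + 1ξ₁ − 1ξ₂ = 9.1 → ξ₂ = (1·61.5 − 9.1)/1 = 52.4 mol.
Outlet amounts (n = n₀ + Σ ν·ξ):
  M: 95.95 − 1(61.5) = 34.45
  V: 0 + 1(61.5) − 1(52.4) = 9.1
  U: 0 + 1(52.4) = 52.4

52.4 mol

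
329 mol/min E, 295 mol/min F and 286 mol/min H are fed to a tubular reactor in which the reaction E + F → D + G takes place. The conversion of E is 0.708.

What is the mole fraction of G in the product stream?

0.256

E reacted = 0.708 × 329 = 232.9 mol/min; ν_E = −1, so ξ = 232.9/1 = 232.9 mol/min.
Outlet amounts (n = n₀ + ν ξ):
  E: 329 − 1(232.9) = 96.07
  F: 295 − 1(232.9) = 62.07
  D: 0 + 1(232.9) = 232.9
  G: 0 + 1(232.9) = 232.9
  H: 286 (inert)
Total out = 910 mol/min; y_G = 232.9 / 910 = 0.256.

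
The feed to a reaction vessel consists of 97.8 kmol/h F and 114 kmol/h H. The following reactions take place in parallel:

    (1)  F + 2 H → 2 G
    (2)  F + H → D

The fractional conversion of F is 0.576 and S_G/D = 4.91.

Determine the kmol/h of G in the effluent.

Conversion of F: F consumed = 0.576 × 97.8 = 56.33 kmol/h = 1ξ₁ + 1ξ₂.
Selectivity: 2ξ₁ / (1ξ₂) = 4.91 → ξ₁ = 2.455 ξ₂.
Substitute: (1·2.455 + 1) ξ₂ = 56.33 → ξ₂ = 16.3 kmol/h, ξ₁ = 40.03 kmol/h.
Outlet amounts (n = n₀ + Σ ν·ξ):
  F: 97.8 − 1(40.03) − 1(16.3) = 41.47
  H: 114 − 2(40.03) − 1(16.3) = 17.64
  G: 0 + 2(40.03) = 80.06
  D: 0 + 1(16.3) = 16.3

80.1 kmol/h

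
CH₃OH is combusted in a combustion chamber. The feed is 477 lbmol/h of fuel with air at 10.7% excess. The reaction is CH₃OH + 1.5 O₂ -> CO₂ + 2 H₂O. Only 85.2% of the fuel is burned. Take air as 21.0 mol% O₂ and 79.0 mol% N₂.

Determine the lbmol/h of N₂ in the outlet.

Stoichiometric O₂ = 1.5 × 477 = 715.5 lbmol/h; O₂ fed = 715.5 × 1.107 = 792.1 lbmol/h.
N₂ fed = 792.1 × 79/21 = 2980 lbmol/h.
Fuel reacted = 0.852 × 477 → ξ = 406.4 lbmol/h.
Outlet (n = n₀ + ν ξ):
  CH₃OH: 477 − 1(406.4) = 70.6
  O₂: 792.1 − 1.5(406.4) = 182.5
  N₂: 2980 (inert)
  CO₂: 0 + 1(406.4) = 406.4
  H₂O: 0 + 2(406.4) = 812.8

2980 lbmol/h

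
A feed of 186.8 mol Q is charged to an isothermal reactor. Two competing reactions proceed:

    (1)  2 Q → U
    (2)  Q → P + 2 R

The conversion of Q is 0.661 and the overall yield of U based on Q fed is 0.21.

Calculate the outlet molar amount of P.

45 mol

Yield of U: 1ξ₁ / 186.8 = 0.21 → ξ₁ = 39.23 mol.
Conversion of Q: 2ξ₁ + 1ξ₂ = 0.661 × 186.8 = 123.5 → ξ₂ = 45.02 mol.
Outlet amounts (n = n₀ + Σ ν·ξ):
  Q: 186.8 − 2(39.23) − 1(45.02) = 63.33
  U: 0 + 1(39.23) = 39.23
  P: 0 + 1(45.02) = 45.02
  R: 0 + 2(45.02) = 90.04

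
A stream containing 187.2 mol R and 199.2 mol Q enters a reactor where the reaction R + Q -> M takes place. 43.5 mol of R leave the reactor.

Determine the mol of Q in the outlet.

55.5 mol

For R: n = n₀ − 1ξ → 43.5 = 187.2 − 1ξ, giving ξ = 143.7 mol.
Outlet amounts (n = n₀ + ν ξ):
  R: 187.2 − 1(143.7) = 43.5
  Q: 199.2 − 1(143.7) = 55.5
  M: 0 + 1(143.7) = 143.7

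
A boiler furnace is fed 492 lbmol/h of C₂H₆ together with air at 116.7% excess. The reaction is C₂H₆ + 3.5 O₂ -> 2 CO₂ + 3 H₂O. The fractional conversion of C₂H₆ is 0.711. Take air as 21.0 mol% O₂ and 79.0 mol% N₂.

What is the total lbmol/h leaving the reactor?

Stoichiometric O₂ = 3.5 × 492 = 1722 lbmol/h; O₂ fed = 1722 × 2.167 = 3732 lbmol/h.
N₂ fed = 3732 × 79/21 = 14040 lbmol/h.
Fuel reacted = 0.711 × 492 → ξ = 349.8 lbmol/h.
Outlet (n = n₀ + ν ξ):
  C₂H₆: 492 − 1(349.8) = 142.2
  O₂: 3732 − 3.5(349.8) = 2507
  N₂: 14040 (inert)
  CO₂: 0 + 2(349.8) = 699.6
  H₂O: 0 + 3(349.8) = 1049
Total out = 142.2 + 2507 + 14040 + 699.6 + 1049 = 18440 lbmol/h.

18400 lbmol/h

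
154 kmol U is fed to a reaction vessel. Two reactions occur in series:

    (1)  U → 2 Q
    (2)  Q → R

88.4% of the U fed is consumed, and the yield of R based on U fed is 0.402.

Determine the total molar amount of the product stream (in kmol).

Conversion of U: U consumed = 1ξ₁ = 0.884 × 154 → ξ₁ = 136.1 kmol.
Yield of R: 1ξ₂ / 154 = 0.402 → ξ₂ = 61.91 kmol.
Outlet amounts (n = n₀ + Σ ν·ξ):
  U: 154 − 1(136.1) = 17.86
  Q: 0 + 2(136.1) − 1(61.91) = 210.4
  R: 0 + 1(61.91) = 61.91
Total out = 17.86 + 210.4 + 61.91 = 290.1 kmol.

290 kmol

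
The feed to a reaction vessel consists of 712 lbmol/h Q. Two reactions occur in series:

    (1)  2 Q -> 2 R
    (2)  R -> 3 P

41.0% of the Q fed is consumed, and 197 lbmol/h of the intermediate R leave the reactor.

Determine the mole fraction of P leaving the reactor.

0.316

Conversion of Q: Q consumed = 2ξ₁ = 0.41 × 712 → ξ₁ = 146 lbmol/h.
R balance: n_R = 0 + 2ξ₁ − 1ξ₂ = 197 → ξ₂ = (2·146 − 197)/1 = 94.92 lbmol/h.
Outlet amounts (n = n₀ + Σ ν·ξ):
  Q: 712 − 2(146) = 420.1
  R: 0 + 2(146) − 1(94.92) = 197
  P: 0 + 3(94.92) = 284.8
Total out = 901.8 lbmol/h; y_P = 284.8 / 901.8 = 0.3158.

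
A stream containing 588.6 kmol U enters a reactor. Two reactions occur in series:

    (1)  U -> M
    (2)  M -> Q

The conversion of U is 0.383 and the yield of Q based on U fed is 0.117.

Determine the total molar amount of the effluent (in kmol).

Conversion of U: U consumed = 1ξ₁ = 0.383 × 588.6 → ξ₁ = 225.4 kmol.
Yield of Q: 1ξ₂ / 588.6 = 0.117 → ξ₂ = 68.87 kmol.
Outlet amounts (n = n₀ + Σ ν·ξ):
  U: 588.6 − 1(225.4) = 363.2
  M: 0 + 1(225.4) − 1(68.87) = 156.6
  Q: 0 + 1(68.87) = 68.87
Total out = 363.2 + 156.6 + 68.87 = 588.6 kmol.

589 kmol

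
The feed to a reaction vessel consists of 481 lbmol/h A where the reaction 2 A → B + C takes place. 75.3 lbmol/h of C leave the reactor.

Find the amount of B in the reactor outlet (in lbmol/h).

75.3 lbmol/h

For C: n = n₀ + 1ξ → 75.3 = 0 + 1ξ, giving ξ = 75.3 lbmol/h.
Outlet amounts (n = n₀ + ν ξ):
  A: 481 − 2(75.3) = 330.4
  B: 0 + 1(75.3) = 75.3
  C: 0 + 1(75.3) = 75.3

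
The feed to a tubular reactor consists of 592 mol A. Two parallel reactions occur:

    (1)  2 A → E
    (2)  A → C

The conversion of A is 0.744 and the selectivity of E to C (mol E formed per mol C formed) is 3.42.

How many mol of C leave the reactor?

56.2 mol

Conversion of A: A consumed = 0.744 × 592 = 440.4 mol = 2ξ₁ + 1ξ₂.
Selectivity: 1ξ₁ / (1ξ₂) = 3.42 → ξ₁ = 3.42 ξ₂.
Substitute: (2·3.42 + 1) ξ₂ = 440.4 → ξ₂ = 56.18 mol, ξ₁ = 192.1 mol.
Outlet amounts (n = n₀ + Σ ν·ξ):
  A: 592 − 2(192.1) − 1(56.18) = 151.6
  E: 0 + 1(192.1) = 192.1
  C: 0 + 1(56.18) = 56.18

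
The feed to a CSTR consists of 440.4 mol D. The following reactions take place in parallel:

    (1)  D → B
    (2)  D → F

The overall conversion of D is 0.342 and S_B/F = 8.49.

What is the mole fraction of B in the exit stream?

0.306

Conversion of D: D consumed = 0.342 × 440.4 = 150.6 mol = 1ξ₁ + 1ξ₂.
Selectivity: 1ξ₁ / (1ξ₂) = 8.49 → ξ₁ = 8.49 ξ₂.
Substitute: (1·8.49 + 1) ξ₂ = 150.6 → ξ₂ = 15.87 mol, ξ₁ = 134.7 mol.
Outlet amounts (n = n₀ + Σ ν·ξ):
  D: 440.4 − 1(134.7) − 1(15.87) = 289.8
  B: 0 + 1(134.7) = 134.7
  F: 0 + 1(15.87) = 15.87
Total out = 440.4 mol; y_B = 134.7 / 440.4 = 0.306.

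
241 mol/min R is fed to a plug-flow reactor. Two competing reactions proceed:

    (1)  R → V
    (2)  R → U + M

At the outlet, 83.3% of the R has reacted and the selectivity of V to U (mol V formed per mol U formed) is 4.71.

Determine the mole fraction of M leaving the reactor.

0.127

Conversion of R: R consumed = 0.833 × 241 = 200.8 mol/min = 1ξ₁ + 1ξ₂.
Selectivity: 1ξ₁ / (1ξ₂) = 4.71 → ξ₁ = 4.71 ξ₂.
Substitute: (1·4.71 + 1) ξ₂ = 200.8 → ξ₂ = 35.16 mol/min, ξ₁ = 165.6 mol/min.
Outlet amounts (n = n₀ + Σ ν·ξ):
  R: 241 − 1(165.6) − 1(35.16) = 40.25
  V: 0 + 1(165.6) = 165.6
  U: 0 + 1(35.16) = 35.16
  M: 0 + 1(35.16) = 35.16
Total out = 276.2 mol/min; y_M = 35.16 / 276.2 = 0.1273.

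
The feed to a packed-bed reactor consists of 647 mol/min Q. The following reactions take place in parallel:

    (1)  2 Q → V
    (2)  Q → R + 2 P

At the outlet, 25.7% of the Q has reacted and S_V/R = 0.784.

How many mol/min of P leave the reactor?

Conversion of Q: Q consumed = 0.257 × 647 = 166.3 mol/min = 2ξ₁ + 1ξ₂.
Selectivity: 1ξ₁ / (1ξ₂) = 0.784 → ξ₁ = 0.784 ξ₂.
Substitute: (2·0.784 + 1) ξ₂ = 166.3 → ξ₂ = 64.75 mol/min, ξ₁ = 50.76 mol/min.
Outlet amounts (n = n₀ + Σ ν·ξ):
  Q: 647 − 2(50.76) − 1(64.75) = 480.7
  V: 0 + 1(50.76) = 50.76
  R: 0 + 1(64.75) = 64.75
  P: 0 + 2(64.75) = 129.5

130 mol/min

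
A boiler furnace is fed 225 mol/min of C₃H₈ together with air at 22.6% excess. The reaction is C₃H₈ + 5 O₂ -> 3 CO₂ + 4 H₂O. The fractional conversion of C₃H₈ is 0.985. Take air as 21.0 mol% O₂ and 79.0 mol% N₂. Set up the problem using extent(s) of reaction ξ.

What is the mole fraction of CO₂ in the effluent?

0.0948

Stoichiometric O₂ = 5 × 225 = 1125 mol/min; O₂ fed = 1125 × 1.226 = 1379 mol/min.
N₂ fed = 1379 × 79/21 = 5189 mol/min.
Fuel reacted = 0.985 × 225 → ξ = 221.6 mol/min.
Outlet (n = n₀ + ν ξ):
  C₃H₈: 225 − 1(221.6) = 3.375
  O₂: 1379 − 5(221.6) = 271.1
  N₂: 5189 (inert)
  CO₂: 0 + 3(221.6) = 664.9
  H₂O: 0 + 4(221.6) = 886.5
Total out = 7014 mol/min; y_CO₂ = 664.9 / 7014 = 0.09479.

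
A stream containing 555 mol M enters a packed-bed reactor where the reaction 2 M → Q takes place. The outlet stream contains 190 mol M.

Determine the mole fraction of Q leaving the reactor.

For M: n = n₀ − 2ξ → 190 = 555 − 2ξ, giving ξ = 182.5 mol.
Outlet amounts (n = n₀ + ν ξ):
  M: 555 − 2(182.5) = 190
  Q: 0 + 1(182.5) = 182.5
Total out = 372.5 mol; y_Q = 182.5 / 372.5 = 0.4899.

0.49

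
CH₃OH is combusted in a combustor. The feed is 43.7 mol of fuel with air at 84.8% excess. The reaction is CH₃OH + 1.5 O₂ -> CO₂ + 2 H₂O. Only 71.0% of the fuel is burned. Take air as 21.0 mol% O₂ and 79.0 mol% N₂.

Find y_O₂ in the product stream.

Stoichiometric O₂ = 1.5 × 43.7 = 65.55 mol; O₂ fed = 65.55 × 1.848 = 121.1 mol.
N₂ fed = 121.1 × 79/21 = 455.7 mol.
Fuel reacted = 0.71 × 43.7 → ξ = 31.03 mol.
Outlet (n = n₀ + ν ξ):
  CH₃OH: 43.7 − 1(31.03) = 12.67
  O₂: 121.1 − 1.5(31.03) = 74.6
  N₂: 455.7 (inert)
  CO₂: 0 + 1(31.03) = 31.03
  H₂O: 0 + 2(31.03) = 62.05
Total out = 636.1 mol; y_O₂ = 74.6 / 636.1 = 0.1173.

0.117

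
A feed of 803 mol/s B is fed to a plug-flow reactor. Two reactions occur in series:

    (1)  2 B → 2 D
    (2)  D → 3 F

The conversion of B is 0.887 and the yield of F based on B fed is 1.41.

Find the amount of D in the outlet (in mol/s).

Conversion of B: B consumed = 2ξ₁ = 0.887 × 803 → ξ₁ = 356.1 mol/s.
Yield of F: 3ξ₂ / 803 = 1.41 → ξ₂ = 377.4 mol/s.
Outlet amounts (n = n₀ + Σ ν·ξ):
  B: 803 − 2(356.1) = 90.74
  D: 0 + 2(356.1) − 1(377.4) = 334.9
  F: 0 + 3(377.4) = 1132

335 mol/s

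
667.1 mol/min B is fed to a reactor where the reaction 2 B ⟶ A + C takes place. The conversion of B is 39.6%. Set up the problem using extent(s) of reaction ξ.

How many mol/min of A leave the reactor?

132 mol/min

B reacted = 0.396 × 667.1 = 264.2 mol/min; ν_B = −2, so ξ = 264.2/2 = 132.1 mol/min.
Outlet amounts (n = n₀ + ν ξ):
  B: 667.1 − 2(132.1) = 402.9
  A: 0 + 1(132.1) = 132.1
  C: 0 + 1(132.1) = 132.1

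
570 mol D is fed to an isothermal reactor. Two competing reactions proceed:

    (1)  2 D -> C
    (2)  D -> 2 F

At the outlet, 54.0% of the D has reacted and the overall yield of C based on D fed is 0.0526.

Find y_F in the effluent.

0.629

Yield of C: 1ξ₁ / 570 = 0.0526 → ξ₁ = 29.98 mol.
Conversion of D: 2ξ₁ + 1ξ₂ = 0.54 × 570 = 307.8 → ξ₂ = 247.8 mol.
Outlet amounts (n = n₀ + Σ ν·ξ):
  D: 570 − 2(29.98) − 1(247.8) = 262.2
  C: 0 + 1(29.98) = 29.98
  F: 0 + 2(247.8) = 495.7
Total out = 787.9 mol; y_F = 495.7 / 787.9 = 0.6291.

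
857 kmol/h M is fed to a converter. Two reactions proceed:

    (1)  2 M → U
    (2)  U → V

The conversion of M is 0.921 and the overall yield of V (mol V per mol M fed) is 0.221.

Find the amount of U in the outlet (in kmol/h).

205 kmol/h

Conversion of M: M consumed = 2ξ₁ = 0.921 × 857 → ξ₁ = 394.6 kmol/h.
Yield of V: 1ξ₂ / 857 = 0.221 → ξ₂ = 189.4 kmol/h.
Outlet amounts (n = n₀ + Σ ν·ξ):
  M: 857 − 2(394.6) = 67.7
  U: 0 + 1(394.6) − 1(189.4) = 205.3
  V: 0 + 1(189.4) = 189.4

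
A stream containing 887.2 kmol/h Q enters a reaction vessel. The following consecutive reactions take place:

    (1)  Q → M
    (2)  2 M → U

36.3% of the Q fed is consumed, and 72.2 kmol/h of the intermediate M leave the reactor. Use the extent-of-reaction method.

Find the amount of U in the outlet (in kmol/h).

Conversion of Q: Q consumed = 1ξ₁ = 0.363 × 887.2 → ξ₁ = 322.1 kmol/h.
M balance: n_M = 0 + 1ξ₁ − 2ξ₂ = 72.2 → ξ₂ = (1·322.1 − 72.2)/2 = 124.9 kmol/h.
Outlet amounts (n = n₀ + Σ ν·ξ):
  Q: 887.2 − 1(322.1) = 565.1
  M: 0 + 1(322.1) − 2(124.9) = 72.2
  U: 0 + 1(124.9) = 124.9

125 kmol/h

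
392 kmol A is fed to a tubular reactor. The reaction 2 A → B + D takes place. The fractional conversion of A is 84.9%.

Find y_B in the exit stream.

0.424

A reacted = 0.849 × 392 = 332.8 kmol; ν_A = −2, so ξ = 332.8/2 = 166.4 kmol.
Outlet amounts (n = n₀ + ν ξ):
  A: 392 − 2(166.4) = 59.19
  B: 0 + 1(166.4) = 166.4
  D: 0 + 1(166.4) = 166.4
Total out = 392 kmol; y_B = 166.4 / 392 = 0.4245.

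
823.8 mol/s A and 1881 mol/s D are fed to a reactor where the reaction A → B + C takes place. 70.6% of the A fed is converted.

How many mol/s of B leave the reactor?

582 mol/s

A reacted = 0.706 × 823.8 = 581.6 mol/s; ν_A = −1, so ξ = 581.6/1 = 581.6 mol/s.
Outlet amounts (n = n₀ + ν ξ):
  A: 823.8 − 1(581.6) = 242.2
  B: 0 + 1(581.6) = 581.6
  C: 0 + 1(581.6) = 581.6
  D: 1881 (inert)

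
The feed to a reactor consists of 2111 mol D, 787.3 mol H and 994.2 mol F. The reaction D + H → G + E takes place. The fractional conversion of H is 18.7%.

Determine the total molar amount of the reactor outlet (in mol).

3890 mol

H reacted = 0.187 × 787.3 = 147.2 mol; ν_H = −1, so ξ = 147.2/1 = 147.2 mol.
Outlet amounts (n = n₀ + ν ξ):
  D: 2111 − 1(147.2) = 1964
  H: 787.3 − 1(147.2) = 640.1
  G: 0 + 1(147.2) = 147.2
  E: 0 + 1(147.2) = 147.2
  F: 994.2 (inert)
Total out = 1964 + 640.1 + 147.2 + 147.2 + 994.2 = 3892 mol.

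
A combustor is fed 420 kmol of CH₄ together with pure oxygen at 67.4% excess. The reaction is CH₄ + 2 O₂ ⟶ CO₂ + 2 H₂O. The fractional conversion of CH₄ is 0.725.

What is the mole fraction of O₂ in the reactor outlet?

Stoichiometric O₂ = 2 × 420 = 840 kmol; O₂ fed = 840 × 1.674 = 1406 kmol.
Fuel reacted = 0.725 × 420 → ξ = 304.5 kmol.
Outlet (n = n₀ + ν ξ):
  CH₄: 420 − 1(304.5) = 115.5
  O₂: 1406 − 2(304.5) = 797.2
  CO₂: 0 + 1(304.5) = 304.5
  H₂O: 0 + 2(304.5) = 609
Total out = 1826 kmol; y_O₂ = 797.2 / 1826 = 0.4365.

0.437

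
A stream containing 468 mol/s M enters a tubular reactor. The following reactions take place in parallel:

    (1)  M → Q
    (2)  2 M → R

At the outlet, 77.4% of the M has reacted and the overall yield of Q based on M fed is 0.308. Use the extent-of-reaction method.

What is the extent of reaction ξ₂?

Yield of Q: 1ξ₁ / 468 = 0.308 → ξ₁ = 144.1 mol/s.
Conversion of M: 1ξ₁ + 2ξ₂ = 0.774 × 468 = 362.2 → ξ₂ = 109 mol/s.
Outlet amounts (n = n₀ + Σ ν·ξ):
  M: 468 − 1(144.1) − 2(109) = 105.8
  Q: 0 + 1(144.1) = 144.1
  R: 0 + 1(109) = 109

ξ₂ = 109 mol/s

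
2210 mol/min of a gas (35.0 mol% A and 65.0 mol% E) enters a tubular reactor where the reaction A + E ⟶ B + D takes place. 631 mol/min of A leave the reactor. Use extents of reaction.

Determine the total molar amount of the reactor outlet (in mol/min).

2210 mol/min

For A: n = n₀ − 1ξ → 631 = 773.5 − 1ξ, giving ξ = 142.5 mol/min.
Outlet amounts (n = n₀ + ν ξ):
  A: 773.5 − 1(142.5) = 631
  E: 1436 − 1(142.5) = 1294
  B: 0 + 1(142.5) = 142.5
  D: 0 + 1(142.5) = 142.5
Total out = 631 + 1294 + 142.5 + 142.5 = 2210 mol/min.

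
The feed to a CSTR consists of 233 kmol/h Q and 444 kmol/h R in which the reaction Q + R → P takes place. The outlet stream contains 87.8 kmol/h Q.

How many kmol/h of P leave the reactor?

For Q: n = n₀ − 1ξ → 87.8 = 233 − 1ξ, giving ξ = 145.2 kmol/h.
Outlet amounts (n = n₀ + ν ξ):
  Q: 233 − 1(145.2) = 87.8
  R: 444 − 1(145.2) = 298.8
  P: 0 + 1(145.2) = 145.2

145 kmol/h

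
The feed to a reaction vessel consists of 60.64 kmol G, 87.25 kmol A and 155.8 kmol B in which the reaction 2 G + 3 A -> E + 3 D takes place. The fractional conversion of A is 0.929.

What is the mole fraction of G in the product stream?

0.0239

A reacted = 0.929 × 87.25 = 81.06 kmol; ν_A = −3, so ξ = 81.06/3 = 27.02 kmol.
Outlet amounts (n = n₀ + ν ξ):
  G: 60.64 − 2(27.02) = 6.603
  A: 87.25 − 3(27.02) = 6.195
  E: 0 + 1(27.02) = 27.02
  D: 0 + 3(27.02) = 81.06
  B: 155.8 (inert)
Total out = 276.7 kmol; y_G = 6.603 / 276.7 = 0.02387.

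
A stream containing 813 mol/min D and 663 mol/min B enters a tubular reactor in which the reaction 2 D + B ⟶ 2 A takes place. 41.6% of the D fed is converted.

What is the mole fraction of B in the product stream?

D reacted = 0.416 × 813 = 338.2 mol/min; ν_D = −2, so ξ = 338.2/2 = 169.1 mol/min.
Outlet amounts (n = n₀ + ν ξ):
  D: 813 − 2(169.1) = 474.8
  B: 663 − 1(169.1) = 493.9
  A: 0 + 2(169.1) = 338.2
Total out = 1307 mol/min; y_B = 493.9 / 1307 = 0.3779.

0.378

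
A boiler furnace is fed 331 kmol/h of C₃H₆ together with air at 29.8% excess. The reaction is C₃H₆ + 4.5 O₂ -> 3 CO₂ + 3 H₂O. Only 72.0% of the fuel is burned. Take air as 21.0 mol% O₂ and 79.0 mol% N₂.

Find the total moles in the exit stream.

9660 kmol/h

Stoichiometric O₂ = 4.5 × 331 = 1490 kmol/h; O₂ fed = 1490 × 1.298 = 1933 kmol/h.
N₂ fed = 1933 × 79/21 = 7273 kmol/h.
Fuel reacted = 0.72 × 331 → ξ = 238.3 kmol/h.
Outlet (n = n₀ + ν ξ):
  C₃H₆: 331 − 1(238.3) = 92.68
  O₂: 1933 − 4.5(238.3) = 860.9
  N₂: 7273 (inert)
  CO₂: 0 + 3(238.3) = 715
  H₂O: 0 + 3(238.3) = 715
Total out = 92.68 + 860.9 + 7273 + 715 + 715 = 9657 kmol/h.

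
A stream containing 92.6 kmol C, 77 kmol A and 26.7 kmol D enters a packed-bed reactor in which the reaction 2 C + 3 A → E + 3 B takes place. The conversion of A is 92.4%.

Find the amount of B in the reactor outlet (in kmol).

71.1 kmol

A reacted = 0.924 × 77 = 71.15 kmol; ν_A = −3, so ξ = 71.15/3 = 23.72 kmol.
Outlet amounts (n = n₀ + ν ξ):
  C: 92.6 − 2(23.72) = 45.17
  A: 77 − 3(23.72) = 5.852
  E: 0 + 1(23.72) = 23.72
  B: 0 + 3(23.72) = 71.15
  D: 26.7 (inert)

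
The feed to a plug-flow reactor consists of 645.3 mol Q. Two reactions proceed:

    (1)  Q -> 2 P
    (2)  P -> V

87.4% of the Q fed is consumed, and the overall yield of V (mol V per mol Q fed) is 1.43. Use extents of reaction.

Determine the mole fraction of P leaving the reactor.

Conversion of Q: Q consumed = 1ξ₁ = 0.874 × 645.3 → ξ₁ = 564 mol.
Yield of V: 1ξ₂ / 645.3 = 1.43 → ξ₂ = 922.8 mol.
Outlet amounts (n = n₀ + Σ ν·ξ):
  Q: 645.3 − 1(564) = 81.31
  P: 0 + 2(564) − 1(922.8) = 205.2
  V: 0 + 1(922.8) = 922.8
Total out = 1209 mol; y_P = 205.2 / 1209 = 0.1697.

0.17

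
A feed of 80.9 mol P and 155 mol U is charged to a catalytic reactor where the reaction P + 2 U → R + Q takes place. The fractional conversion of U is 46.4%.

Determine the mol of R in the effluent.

36 mol

U reacted = 0.464 × 155 = 71.92 mol; ν_U = −2, so ξ = 71.92/2 = 35.96 mol.
Outlet amounts (n = n₀ + ν ξ):
  P: 80.9 − 1(35.96) = 44.94
  U: 155 − 2(35.96) = 83.08
  R: 0 + 1(35.96) = 35.96
  Q: 0 + 1(35.96) = 35.96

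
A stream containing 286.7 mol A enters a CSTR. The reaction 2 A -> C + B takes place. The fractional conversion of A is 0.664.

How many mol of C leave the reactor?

A reacted = 0.664 × 286.7 = 190.4 mol; ν_A = −2, so ξ = 190.4/2 = 95.18 mol.
Outlet amounts (n = n₀ + ν ξ):
  A: 286.7 − 2(95.18) = 96.33
  C: 0 + 1(95.18) = 95.18
  B: 0 + 1(95.18) = 95.18

95.2 mol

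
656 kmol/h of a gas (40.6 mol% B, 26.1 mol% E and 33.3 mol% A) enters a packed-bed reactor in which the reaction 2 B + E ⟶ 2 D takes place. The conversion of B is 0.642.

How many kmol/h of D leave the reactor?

B reacted = 0.642 × 266.3 = 171 kmol/h; ν_B = −2, so ξ = 171/2 = 85.49 kmol/h.
Outlet amounts (n = n₀ + ν ξ):
  B: 266.3 − 2(85.49) = 95.35
  E: 171.2 − 1(85.49) = 85.72
  D: 0 + 2(85.49) = 171
  A: 218.4 (inert)

171 kmol/h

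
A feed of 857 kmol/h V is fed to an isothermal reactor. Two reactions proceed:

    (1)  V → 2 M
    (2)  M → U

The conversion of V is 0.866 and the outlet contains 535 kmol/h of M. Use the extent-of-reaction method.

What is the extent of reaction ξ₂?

ξ₂ = 949 kmol/h

Conversion of V: V consumed = 1ξ₁ = 0.866 × 857 → ξ₁ = 742.2 kmol/h.
M balance: n_M = 0 + 2ξ₁ − 1ξ₂ = 535 → ξ₂ = (2·742.2 − 535)/1 = 949.3 kmol/h.
Outlet amounts (n = n₀ + Σ ν·ξ):
  V: 857 − 1(742.2) = 114.8
  M: 0 + 2(742.2) − 1(949.3) = 535
  U: 0 + 1(949.3) = 949.3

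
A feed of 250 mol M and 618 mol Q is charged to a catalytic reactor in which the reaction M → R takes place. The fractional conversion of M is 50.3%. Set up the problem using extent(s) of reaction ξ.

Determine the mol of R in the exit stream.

M reacted = 0.503 × 250 = 125.8 mol; ν_M = −1, so ξ = 125.8/1 = 125.8 mol.
Outlet amounts (n = n₀ + ν ξ):
  M: 250 − 1(125.8) = 124.2
  R: 0 + 1(125.8) = 125.8
  Q: 618 (inert)

126 mol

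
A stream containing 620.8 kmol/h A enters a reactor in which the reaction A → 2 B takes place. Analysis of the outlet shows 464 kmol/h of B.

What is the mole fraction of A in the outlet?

For B: n = n₀ + 2ξ → 464 = 0 + 2ξ, giving ξ = 232 kmol/h.
Outlet amounts (n = n₀ + ν ξ):
  A: 620.8 − 1(232) = 388.8
  B: 0 + 2(232) = 464
Total out = 852.8 kmol/h; y_A = 388.8 / 852.8 = 0.4559.

0.456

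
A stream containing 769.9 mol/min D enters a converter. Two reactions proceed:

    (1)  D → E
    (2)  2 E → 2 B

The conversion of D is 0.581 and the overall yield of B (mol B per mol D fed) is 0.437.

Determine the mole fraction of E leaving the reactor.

Conversion of D: D consumed = 1ξ₁ = 0.581 × 769.9 → ξ₁ = 447.3 mol/min.
Yield of B: 2ξ₂ / 769.9 = 0.437 → ξ₂ = 168.2 mol/min.
Outlet amounts (n = n₀ + Σ ν·ξ):
  D: 769.9 − 1(447.3) = 322.6
  E: 0 + 1(447.3) − 2(168.2) = 110.9
  B: 0 + 2(168.2) = 336.4
Total out = 769.9 mol/min; y_E = 110.9 / 769.9 = 0.144.

0.144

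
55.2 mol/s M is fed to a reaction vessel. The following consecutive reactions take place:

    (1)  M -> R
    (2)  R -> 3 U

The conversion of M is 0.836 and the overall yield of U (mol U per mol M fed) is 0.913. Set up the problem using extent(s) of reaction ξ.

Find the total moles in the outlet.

Conversion of M: M consumed = 1ξ₁ = 0.836 × 55.2 → ξ₁ = 46.15 mol/s.
Yield of U: 3ξ₂ / 55.2 = 0.913 → ξ₂ = 16.8 mol/s.
Outlet amounts (n = n₀ + Σ ν·ξ):
  M: 55.2 − 1(46.15) = 9.053
  R: 0 + 1(46.15) − 1(16.8) = 29.35
  U: 0 + 3(16.8) = 50.4
Total out = 9.053 + 29.35 + 50.4 = 88.8 mol/s.

88.8 mol/s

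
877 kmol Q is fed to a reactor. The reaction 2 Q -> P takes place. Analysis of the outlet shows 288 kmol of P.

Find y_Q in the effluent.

For P: n = n₀ + 1ξ → 288 = 0 + 1ξ, giving ξ = 288 kmol.
Outlet amounts (n = n₀ + ν ξ):
  Q: 877 − 2(288) = 301
  P: 0 + 1(288) = 288
Total out = 589 kmol; y_Q = 301 / 589 = 0.511.

0.511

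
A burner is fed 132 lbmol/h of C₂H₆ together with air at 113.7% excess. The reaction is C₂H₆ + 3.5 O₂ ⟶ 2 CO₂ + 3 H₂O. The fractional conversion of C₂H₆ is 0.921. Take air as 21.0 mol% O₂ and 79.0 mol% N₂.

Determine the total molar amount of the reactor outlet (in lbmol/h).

4890 lbmol/h

Stoichiometric O₂ = 3.5 × 132 = 462 lbmol/h; O₂ fed = 462 × 2.137 = 987.3 lbmol/h.
N₂ fed = 987.3 × 79/21 = 3714 lbmol/h.
Fuel reacted = 0.921 × 132 → ξ = 121.6 lbmol/h.
Outlet (n = n₀ + ν ξ):
  C₂H₆: 132 − 1(121.6) = 10.43
  O₂: 987.3 − 3.5(121.6) = 561.8
  N₂: 3714 (inert)
  CO₂: 0 + 2(121.6) = 243.1
  H₂O: 0 + 3(121.6) = 364.7
Total out = 10.43 + 561.8 + 3714 + 243.1 + 364.7 = 4894 lbmol/h.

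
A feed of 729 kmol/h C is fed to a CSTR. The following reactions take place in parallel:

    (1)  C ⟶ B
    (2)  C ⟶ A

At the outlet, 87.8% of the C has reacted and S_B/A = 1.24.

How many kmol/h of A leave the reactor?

Conversion of C: C consumed = 0.878 × 729 = 640.1 kmol/h = 1ξ₁ + 1ξ₂.
Selectivity: 1ξ₁ / (1ξ₂) = 1.24 → ξ₁ = 1.24 ξ₂.
Substitute: (1·1.24 + 1) ξ₂ = 640.1 → ξ₂ = 285.7 kmol/h, ξ₁ = 354.3 kmol/h.
Outlet amounts (n = n₀ + Σ ν·ξ):
  C: 729 − 1(354.3) − 1(285.7) = 88.94
  B: 0 + 1(354.3) = 354.3
  A: 0 + 1(285.7) = 285.7

286 kmol/h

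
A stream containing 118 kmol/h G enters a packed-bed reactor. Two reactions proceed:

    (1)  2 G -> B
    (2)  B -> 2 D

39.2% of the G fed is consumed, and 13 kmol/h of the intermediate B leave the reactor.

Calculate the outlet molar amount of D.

20.3 kmol/h

Conversion of G: G consumed = 2ξ₁ = 0.392 × 118 → ξ₁ = 23.13 kmol/h.
B balance: n_B = 0 + 1ξ₁ − 1ξ₂ = 13 → ξ₂ = (1·23.13 − 13)/1 = 10.13 kmol/h.
Outlet amounts (n = n₀ + Σ ν·ξ):
  G: 118 − 2(23.13) = 71.74
  B: 0 + 1(23.13) − 1(10.13) = 13
  D: 0 + 2(10.13) = 20.26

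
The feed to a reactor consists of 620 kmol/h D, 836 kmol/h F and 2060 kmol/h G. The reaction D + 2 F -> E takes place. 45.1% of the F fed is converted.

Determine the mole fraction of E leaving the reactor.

0.0601

F reacted = 0.451 × 836 = 377 kmol/h; ν_F = −2, so ξ = 377/2 = 188.5 kmol/h.
Outlet amounts (n = n₀ + ν ξ):
  D: 620 − 1(188.5) = 431.5
  F: 836 − 2(188.5) = 459
  E: 0 + 1(188.5) = 188.5
  G: 2060 (inert)
Total out = 3139 kmol/h; y_E = 188.5 / 3139 = 0.06006.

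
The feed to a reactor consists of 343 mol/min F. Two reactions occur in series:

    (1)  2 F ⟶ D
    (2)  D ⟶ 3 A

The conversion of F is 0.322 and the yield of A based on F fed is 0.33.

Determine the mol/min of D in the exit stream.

Conversion of F: F consumed = 2ξ₁ = 0.322 × 343 → ξ₁ = 55.22 mol/min.
Yield of A: 3ξ₂ / 343 = 0.33 → ξ₂ = 37.73 mol/min.
Outlet amounts (n = n₀ + Σ ν·ξ):
  F: 343 − 2(55.22) = 232.6
  D: 0 + 1(55.22) − 1(37.73) = 17.49
  A: 0 + 3(37.73) = 113.2

17.5 mol/min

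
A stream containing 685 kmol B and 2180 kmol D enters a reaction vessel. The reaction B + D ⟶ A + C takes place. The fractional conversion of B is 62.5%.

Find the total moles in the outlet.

B reacted = 0.625 × 685 = 428.1 kmol; ν_B = −1, so ξ = 428.1/1 = 428.1 kmol.
Outlet amounts (n = n₀ + ν ξ):
  B: 685 − 1(428.1) = 256.9
  D: 2180 − 1(428.1) = 1752
  A: 0 + 1(428.1) = 428.1
  C: 0 + 1(428.1) = 428.1
Total out = 256.9 + 1752 + 428.1 + 428.1 = 2865 kmol.

2860 kmol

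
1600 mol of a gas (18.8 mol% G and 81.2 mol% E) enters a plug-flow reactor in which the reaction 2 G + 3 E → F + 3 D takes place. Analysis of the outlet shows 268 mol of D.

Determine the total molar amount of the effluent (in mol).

For D: n = n₀ + 3ξ → 268 = 0 + 3ξ, giving ξ = 89.33 mol.
Outlet amounts (n = n₀ + ν ξ):
  G: 300.8 − 2(89.33) = 122.1
  E: 1299 − 3(89.33) = 1031
  F: 0 + 1(89.33) = 89.33
  D: 0 + 3(89.33) = 268
Total out = 122.1 + 1031 + 89.33 + 268 = 1511 mol.

1510 mol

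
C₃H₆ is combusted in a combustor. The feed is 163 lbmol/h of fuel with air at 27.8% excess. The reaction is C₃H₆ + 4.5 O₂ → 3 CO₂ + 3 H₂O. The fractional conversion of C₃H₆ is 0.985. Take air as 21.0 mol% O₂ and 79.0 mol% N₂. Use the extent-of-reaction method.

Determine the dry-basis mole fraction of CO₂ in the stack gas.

0.114

Stoichiometric O₂ = 4.5 × 163 = 733.5 lbmol/h; O₂ fed = 733.5 × 1.278 = 937.4 lbmol/h.
N₂ fed = 937.4 × 79/21 = 3526 lbmol/h.
Fuel reacted = 0.985 × 163 → ξ = 160.6 lbmol/h.
Outlet (n = n₀ + ν ξ):
  C₃H₆: 163 − 1(160.6) = 2.445
  O₂: 937.4 − 4.5(160.6) = 214.9
  N₂: 3526 (inert)
  CO₂: 0 + 3(160.6) = 481.7
  H₂O: 0 + 3(160.6) = 481.7
Dry total = 4225 lbmol/h; y_CO₂ (dry) = 481.7 / 4225 = 0.114.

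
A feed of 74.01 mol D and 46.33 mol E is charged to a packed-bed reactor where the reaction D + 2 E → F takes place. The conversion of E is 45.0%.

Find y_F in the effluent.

0.105

E reacted = 0.45 × 46.33 = 20.85 mol; ν_E = −2, so ξ = 20.85/2 = 10.42 mol.
Outlet amounts (n = n₀ + ν ξ):
  D: 74.01 − 1(10.42) = 63.59
  E: 46.33 − 2(10.42) = 25.48
  F: 0 + 1(10.42) = 10.42
Total out = 99.49 mol; y_F = 10.42 / 99.49 = 0.1048.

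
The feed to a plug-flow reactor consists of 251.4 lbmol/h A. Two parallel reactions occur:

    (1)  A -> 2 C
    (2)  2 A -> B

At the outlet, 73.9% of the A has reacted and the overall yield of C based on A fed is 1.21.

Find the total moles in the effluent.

387 lbmol/h

Yield of C: 2ξ₁ / 251.4 = 1.21 → ξ₁ = 152.1 lbmol/h.
Conversion of A: 1ξ₁ + 2ξ₂ = 0.739 × 251.4 = 185.8 → ξ₂ = 16.84 lbmol/h.
Outlet amounts (n = n₀ + Σ ν·ξ):
  A: 251.4 − 1(152.1) − 2(16.84) = 65.62
  C: 0 + 2(152.1) = 304.2
  B: 0 + 1(16.84) = 16.84
Total out = 65.62 + 304.2 + 16.84 = 386.7 lbmol/h.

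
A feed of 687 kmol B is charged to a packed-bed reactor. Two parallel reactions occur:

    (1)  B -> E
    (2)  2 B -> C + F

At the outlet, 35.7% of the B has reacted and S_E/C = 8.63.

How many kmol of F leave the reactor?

Conversion of B: B consumed = 0.357 × 687 = 245.3 kmol = 1ξ₁ + 2ξ₂.
Selectivity: 1ξ₁ / (1ξ₂) = 8.63 → ξ₁ = 8.63 ξ₂.
Substitute: (1·8.63 + 2) ξ₂ = 245.3 → ξ₂ = 23.07 kmol, ξ₁ = 199.1 kmol.
Outlet amounts (n = n₀ + Σ ν·ξ):
  B: 687 − 1(199.1) − 2(23.07) = 441.7
  E: 0 + 1(199.1) = 199.1
  C: 0 + 1(23.07) = 23.07
  F: 0 + 1(23.07) = 23.07

23.1 kmol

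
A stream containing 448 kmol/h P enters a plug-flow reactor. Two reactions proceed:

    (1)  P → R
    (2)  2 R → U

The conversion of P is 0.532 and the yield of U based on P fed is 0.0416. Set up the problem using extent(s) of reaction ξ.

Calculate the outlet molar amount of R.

Conversion of P: P consumed = 1ξ₁ = 0.532 × 448 → ξ₁ = 238.3 kmol/h.
Yield of U: 1ξ₂ / 448 = 0.0416 → ξ₂ = 18.64 kmol/h.
Outlet amounts (n = n₀ + Σ ν·ξ):
  P: 448 − 1(238.3) = 209.7
  R: 0 + 1(238.3) − 2(18.64) = 201.1
  U: 0 + 1(18.64) = 18.64

201 kmol/h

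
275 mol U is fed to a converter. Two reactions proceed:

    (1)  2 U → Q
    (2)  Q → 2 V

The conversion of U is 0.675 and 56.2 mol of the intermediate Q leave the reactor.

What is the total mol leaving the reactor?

219 mol

Conversion of U: U consumed = 2ξ₁ = 0.675 × 275 → ξ₁ = 92.81 mol.
Q balance: n_Q = 0 + 1ξ₁ − 1ξ₂ = 56.2 → ξ₂ = (1·92.81 − 56.2)/1 = 36.61 mol.
Outlet amounts (n = n₀ + Σ ν·ξ):
  U: 275 − 2(92.81) = 89.38
  Q: 0 + 1(92.81) − 1(36.61) = 56.2
  V: 0 + 2(36.61) = 73.22
Total out = 89.38 + 56.2 + 73.22 = 218.8 mol.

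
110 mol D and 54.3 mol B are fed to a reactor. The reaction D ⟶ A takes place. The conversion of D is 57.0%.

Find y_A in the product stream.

D reacted = 0.57 × 110 = 62.7 mol; ν_D = −1, so ξ = 62.7/1 = 62.7 mol.
Outlet amounts (n = n₀ + ν ξ):
  D: 110 − 1(62.7) = 47.3
  A: 0 + 1(62.7) = 62.7
  B: 54.3 (inert)
Total out = 164.3 mol; y_A = 62.7 / 164.3 = 0.3816.

0.382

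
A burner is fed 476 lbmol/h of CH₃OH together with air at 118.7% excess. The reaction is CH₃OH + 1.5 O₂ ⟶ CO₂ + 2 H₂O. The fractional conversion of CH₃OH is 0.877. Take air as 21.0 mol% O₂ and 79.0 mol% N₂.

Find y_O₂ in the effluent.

0.115

Stoichiometric O₂ = 1.5 × 476 = 714 lbmol/h; O₂ fed = 714 × 2.187 = 1562 lbmol/h.
N₂ fed = 1562 × 79/21 = 5874 lbmol/h.
Fuel reacted = 0.877 × 476 → ξ = 417.5 lbmol/h.
Outlet (n = n₀ + ν ξ):
  CH₃OH: 476 − 1(417.5) = 58.55
  O₂: 1562 − 1.5(417.5) = 935.3
  N₂: 5874 (inert)
  CO₂: 0 + 1(417.5) = 417.5
  H₂O: 0 + 2(417.5) = 834.9
Total out = 8121 lbmol/h; y_O₂ = 935.3 / 8121 = 0.1152.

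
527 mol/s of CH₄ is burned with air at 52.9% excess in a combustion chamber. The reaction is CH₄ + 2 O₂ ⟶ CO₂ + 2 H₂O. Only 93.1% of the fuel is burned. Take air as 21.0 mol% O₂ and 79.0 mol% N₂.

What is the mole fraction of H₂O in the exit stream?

Stoichiometric O₂ = 2 × 527 = 1054 mol/s; O₂ fed = 1054 × 1.529 = 1612 mol/s.
N₂ fed = 1612 × 79/21 = 6063 mol/s.
Fuel reacted = 0.931 × 527 → ξ = 490.6 mol/s.
Outlet (n = n₀ + ν ξ):
  CH₄: 527 − 1(490.6) = 36.36
  O₂: 1612 − 2(490.6) = 630.3
  N₂: 6063 (inert)
  CO₂: 0 + 1(490.6) = 490.6
  H₂O: 0 + 2(490.6) = 981.3
Total out = 8201 mol/s; y_H₂O = 981.3 / 8201 = 0.1197.

0.12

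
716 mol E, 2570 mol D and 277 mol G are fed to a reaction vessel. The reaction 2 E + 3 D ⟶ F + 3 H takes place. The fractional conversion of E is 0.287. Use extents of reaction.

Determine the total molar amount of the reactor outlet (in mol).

E reacted = 0.287 × 716 = 205.5 mol; ν_E = −2, so ξ = 205.5/2 = 102.7 mol.
Outlet amounts (n = n₀ + ν ξ):
  E: 716 − 2(102.7) = 510.5
  D: 2570 − 3(102.7) = 2262
  F: 0 + 1(102.7) = 102.7
  H: 0 + 3(102.7) = 308.2
  G: 277 (inert)
Total out = 510.5 + 2262 + 102.7 + 308.2 + 277 = 3460 mol.

3460 mol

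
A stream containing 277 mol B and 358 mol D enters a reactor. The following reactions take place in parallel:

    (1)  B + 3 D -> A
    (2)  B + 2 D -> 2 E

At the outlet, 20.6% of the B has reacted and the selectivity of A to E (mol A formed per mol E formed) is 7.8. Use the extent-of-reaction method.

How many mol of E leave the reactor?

Conversion of B: B consumed = 0.206 × 277 = 57.06 mol = 1ξ₁ + 1ξ₂.
Selectivity: 1ξ₁ / (2ξ₂) = 7.8 → ξ₁ = 15.6 ξ₂.
Substitute: (1·15.6 + 1) ξ₂ = 57.06 → ξ₂ = 3.437 mol, ξ₁ = 53.62 mol.
Outlet amounts (n = n₀ + Σ ν·ξ):
  B: 277 − 1(53.62) − 1(3.437) = 219.9
  D: 358 − 3(53.62) − 2(3.437) = 190.3
  A: 0 + 1(53.62) = 53.62
  E: 0 + 2(3.437) = 6.875

6.87 mol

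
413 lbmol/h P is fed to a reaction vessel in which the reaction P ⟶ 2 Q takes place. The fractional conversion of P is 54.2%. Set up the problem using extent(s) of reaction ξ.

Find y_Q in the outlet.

0.703

P reacted = 0.542 × 413 = 223.8 lbmol/h; ν_P = −1, so ξ = 223.8/1 = 223.8 lbmol/h.
Outlet amounts (n = n₀ + ν ξ):
  P: 413 − 1(223.8) = 189.2
  Q: 0 + 2(223.8) = 447.7
Total out = 636.8 lbmol/h; y_Q = 447.7 / 636.8 = 0.703.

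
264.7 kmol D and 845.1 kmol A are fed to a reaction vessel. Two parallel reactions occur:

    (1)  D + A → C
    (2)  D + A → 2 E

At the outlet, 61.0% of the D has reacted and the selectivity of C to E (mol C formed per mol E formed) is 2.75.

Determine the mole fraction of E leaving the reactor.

0.0511

Conversion of D: D consumed = 0.61 × 264.7 = 161.5 kmol = 1ξ₁ + 1ξ₂.
Selectivity: 1ξ₁ / (2ξ₂) = 2.75 → ξ₁ = 5.5 ξ₂.
Substitute: (1·5.5 + 1) ξ₂ = 161.5 → ξ₂ = 24.84 kmol, ξ₁ = 136.6 kmol.
Outlet amounts (n = n₀ + Σ ν·ξ):
  D: 264.7 − 1(136.6) − 1(24.84) = 103.2
  A: 845.1 − 1(136.6) − 1(24.84) = 683.6
  C: 0 + 1(136.6) = 136.6
  E: 0 + 2(24.84) = 49.68
Total out = 973.2 kmol; y_E = 49.68 / 973.2 = 0.05105.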